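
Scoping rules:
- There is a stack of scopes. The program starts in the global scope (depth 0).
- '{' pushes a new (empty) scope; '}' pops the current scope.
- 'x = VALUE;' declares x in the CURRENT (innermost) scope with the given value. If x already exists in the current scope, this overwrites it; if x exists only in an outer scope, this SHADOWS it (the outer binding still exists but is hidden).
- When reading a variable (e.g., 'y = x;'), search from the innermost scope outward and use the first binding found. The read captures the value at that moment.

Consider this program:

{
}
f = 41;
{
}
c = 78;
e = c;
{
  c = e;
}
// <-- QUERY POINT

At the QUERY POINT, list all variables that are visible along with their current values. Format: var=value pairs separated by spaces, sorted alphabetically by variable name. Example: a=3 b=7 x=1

Answer: c=78 e=78 f=41

Derivation:
Step 1: enter scope (depth=1)
Step 2: exit scope (depth=0)
Step 3: declare f=41 at depth 0
Step 4: enter scope (depth=1)
Step 5: exit scope (depth=0)
Step 6: declare c=78 at depth 0
Step 7: declare e=(read c)=78 at depth 0
Step 8: enter scope (depth=1)
Step 9: declare c=(read e)=78 at depth 1
Step 10: exit scope (depth=0)
Visible at query point: c=78 e=78 f=41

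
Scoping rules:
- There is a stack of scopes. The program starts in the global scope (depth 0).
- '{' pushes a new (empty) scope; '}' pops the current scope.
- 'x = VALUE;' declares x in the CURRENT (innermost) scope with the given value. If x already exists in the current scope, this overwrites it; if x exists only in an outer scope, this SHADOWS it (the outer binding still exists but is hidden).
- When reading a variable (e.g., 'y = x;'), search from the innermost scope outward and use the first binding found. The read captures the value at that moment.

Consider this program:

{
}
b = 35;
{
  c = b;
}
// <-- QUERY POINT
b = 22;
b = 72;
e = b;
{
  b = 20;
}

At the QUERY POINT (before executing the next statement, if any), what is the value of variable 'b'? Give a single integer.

Answer: 35

Derivation:
Step 1: enter scope (depth=1)
Step 2: exit scope (depth=0)
Step 3: declare b=35 at depth 0
Step 4: enter scope (depth=1)
Step 5: declare c=(read b)=35 at depth 1
Step 6: exit scope (depth=0)
Visible at query point: b=35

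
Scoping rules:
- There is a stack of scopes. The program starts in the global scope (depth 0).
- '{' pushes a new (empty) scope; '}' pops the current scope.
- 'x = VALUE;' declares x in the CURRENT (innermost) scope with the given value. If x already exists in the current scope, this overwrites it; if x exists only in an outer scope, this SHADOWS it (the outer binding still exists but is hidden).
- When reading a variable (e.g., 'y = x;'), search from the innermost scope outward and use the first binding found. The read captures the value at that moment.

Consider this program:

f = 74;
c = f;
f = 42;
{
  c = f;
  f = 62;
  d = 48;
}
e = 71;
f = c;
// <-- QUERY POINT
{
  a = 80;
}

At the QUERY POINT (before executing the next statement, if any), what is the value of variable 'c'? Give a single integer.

Answer: 74

Derivation:
Step 1: declare f=74 at depth 0
Step 2: declare c=(read f)=74 at depth 0
Step 3: declare f=42 at depth 0
Step 4: enter scope (depth=1)
Step 5: declare c=(read f)=42 at depth 1
Step 6: declare f=62 at depth 1
Step 7: declare d=48 at depth 1
Step 8: exit scope (depth=0)
Step 9: declare e=71 at depth 0
Step 10: declare f=(read c)=74 at depth 0
Visible at query point: c=74 e=71 f=74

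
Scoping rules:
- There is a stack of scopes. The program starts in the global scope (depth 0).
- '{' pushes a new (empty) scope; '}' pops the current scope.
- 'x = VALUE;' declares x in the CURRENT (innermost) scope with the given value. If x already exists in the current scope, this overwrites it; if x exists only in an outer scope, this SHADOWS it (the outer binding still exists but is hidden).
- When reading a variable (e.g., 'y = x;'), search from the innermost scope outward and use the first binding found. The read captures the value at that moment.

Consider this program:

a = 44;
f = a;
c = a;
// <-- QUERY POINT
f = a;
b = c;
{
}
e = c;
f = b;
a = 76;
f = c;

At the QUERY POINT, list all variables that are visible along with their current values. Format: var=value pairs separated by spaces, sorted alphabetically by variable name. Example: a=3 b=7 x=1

Answer: a=44 c=44 f=44

Derivation:
Step 1: declare a=44 at depth 0
Step 2: declare f=(read a)=44 at depth 0
Step 3: declare c=(read a)=44 at depth 0
Visible at query point: a=44 c=44 f=44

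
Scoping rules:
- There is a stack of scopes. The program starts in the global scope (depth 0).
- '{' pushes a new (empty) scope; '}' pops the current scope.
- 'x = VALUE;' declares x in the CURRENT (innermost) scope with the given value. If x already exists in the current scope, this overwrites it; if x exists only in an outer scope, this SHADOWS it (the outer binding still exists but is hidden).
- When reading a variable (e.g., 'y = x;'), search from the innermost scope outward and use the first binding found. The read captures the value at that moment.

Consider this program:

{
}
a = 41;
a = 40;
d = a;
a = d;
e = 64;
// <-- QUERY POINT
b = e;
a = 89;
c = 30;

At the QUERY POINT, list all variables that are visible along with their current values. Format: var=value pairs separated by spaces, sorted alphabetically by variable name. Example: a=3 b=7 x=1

Step 1: enter scope (depth=1)
Step 2: exit scope (depth=0)
Step 3: declare a=41 at depth 0
Step 4: declare a=40 at depth 0
Step 5: declare d=(read a)=40 at depth 0
Step 6: declare a=(read d)=40 at depth 0
Step 7: declare e=64 at depth 0
Visible at query point: a=40 d=40 e=64

Answer: a=40 d=40 e=64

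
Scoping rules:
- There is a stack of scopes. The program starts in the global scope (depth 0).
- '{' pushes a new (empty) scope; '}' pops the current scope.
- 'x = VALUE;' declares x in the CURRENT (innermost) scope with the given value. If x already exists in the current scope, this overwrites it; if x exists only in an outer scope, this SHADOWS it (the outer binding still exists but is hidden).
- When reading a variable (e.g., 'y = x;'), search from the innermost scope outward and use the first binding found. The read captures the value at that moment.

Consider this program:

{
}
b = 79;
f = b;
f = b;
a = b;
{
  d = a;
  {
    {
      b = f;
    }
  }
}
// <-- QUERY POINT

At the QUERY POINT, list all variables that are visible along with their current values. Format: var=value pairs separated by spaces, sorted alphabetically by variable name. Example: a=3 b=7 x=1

Answer: a=79 b=79 f=79

Derivation:
Step 1: enter scope (depth=1)
Step 2: exit scope (depth=0)
Step 3: declare b=79 at depth 0
Step 4: declare f=(read b)=79 at depth 0
Step 5: declare f=(read b)=79 at depth 0
Step 6: declare a=(read b)=79 at depth 0
Step 7: enter scope (depth=1)
Step 8: declare d=(read a)=79 at depth 1
Step 9: enter scope (depth=2)
Step 10: enter scope (depth=3)
Step 11: declare b=(read f)=79 at depth 3
Step 12: exit scope (depth=2)
Step 13: exit scope (depth=1)
Step 14: exit scope (depth=0)
Visible at query point: a=79 b=79 f=79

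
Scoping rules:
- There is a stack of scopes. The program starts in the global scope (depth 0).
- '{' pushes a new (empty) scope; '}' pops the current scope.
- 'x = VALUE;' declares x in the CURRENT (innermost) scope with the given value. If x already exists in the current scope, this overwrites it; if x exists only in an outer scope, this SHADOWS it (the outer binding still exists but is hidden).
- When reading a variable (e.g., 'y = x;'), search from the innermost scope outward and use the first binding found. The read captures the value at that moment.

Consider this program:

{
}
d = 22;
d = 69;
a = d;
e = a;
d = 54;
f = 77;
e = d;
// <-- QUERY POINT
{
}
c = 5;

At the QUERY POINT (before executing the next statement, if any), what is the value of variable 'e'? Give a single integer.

Step 1: enter scope (depth=1)
Step 2: exit scope (depth=0)
Step 3: declare d=22 at depth 0
Step 4: declare d=69 at depth 0
Step 5: declare a=(read d)=69 at depth 0
Step 6: declare e=(read a)=69 at depth 0
Step 7: declare d=54 at depth 0
Step 8: declare f=77 at depth 0
Step 9: declare e=(read d)=54 at depth 0
Visible at query point: a=69 d=54 e=54 f=77

Answer: 54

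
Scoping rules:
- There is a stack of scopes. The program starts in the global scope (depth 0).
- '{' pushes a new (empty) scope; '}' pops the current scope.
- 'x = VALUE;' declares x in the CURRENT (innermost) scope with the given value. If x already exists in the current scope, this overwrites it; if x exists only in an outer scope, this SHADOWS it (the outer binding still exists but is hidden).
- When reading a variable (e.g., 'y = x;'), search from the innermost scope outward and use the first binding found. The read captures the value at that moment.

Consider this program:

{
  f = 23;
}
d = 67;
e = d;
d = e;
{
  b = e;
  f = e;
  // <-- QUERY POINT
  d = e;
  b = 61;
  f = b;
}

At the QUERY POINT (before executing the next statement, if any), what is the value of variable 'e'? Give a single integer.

Step 1: enter scope (depth=1)
Step 2: declare f=23 at depth 1
Step 3: exit scope (depth=0)
Step 4: declare d=67 at depth 0
Step 5: declare e=(read d)=67 at depth 0
Step 6: declare d=(read e)=67 at depth 0
Step 7: enter scope (depth=1)
Step 8: declare b=(read e)=67 at depth 1
Step 9: declare f=(read e)=67 at depth 1
Visible at query point: b=67 d=67 e=67 f=67

Answer: 67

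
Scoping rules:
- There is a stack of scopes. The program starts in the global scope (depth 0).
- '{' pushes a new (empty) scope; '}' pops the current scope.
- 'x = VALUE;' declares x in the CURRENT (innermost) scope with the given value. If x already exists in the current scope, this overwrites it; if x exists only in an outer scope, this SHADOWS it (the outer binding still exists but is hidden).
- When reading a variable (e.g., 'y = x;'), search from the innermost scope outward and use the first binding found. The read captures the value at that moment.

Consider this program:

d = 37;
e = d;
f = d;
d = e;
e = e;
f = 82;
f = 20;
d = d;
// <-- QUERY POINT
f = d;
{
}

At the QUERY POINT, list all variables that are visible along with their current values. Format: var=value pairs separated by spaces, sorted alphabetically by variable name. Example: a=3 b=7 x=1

Answer: d=37 e=37 f=20

Derivation:
Step 1: declare d=37 at depth 0
Step 2: declare e=(read d)=37 at depth 0
Step 3: declare f=(read d)=37 at depth 0
Step 4: declare d=(read e)=37 at depth 0
Step 5: declare e=(read e)=37 at depth 0
Step 6: declare f=82 at depth 0
Step 7: declare f=20 at depth 0
Step 8: declare d=(read d)=37 at depth 0
Visible at query point: d=37 e=37 f=20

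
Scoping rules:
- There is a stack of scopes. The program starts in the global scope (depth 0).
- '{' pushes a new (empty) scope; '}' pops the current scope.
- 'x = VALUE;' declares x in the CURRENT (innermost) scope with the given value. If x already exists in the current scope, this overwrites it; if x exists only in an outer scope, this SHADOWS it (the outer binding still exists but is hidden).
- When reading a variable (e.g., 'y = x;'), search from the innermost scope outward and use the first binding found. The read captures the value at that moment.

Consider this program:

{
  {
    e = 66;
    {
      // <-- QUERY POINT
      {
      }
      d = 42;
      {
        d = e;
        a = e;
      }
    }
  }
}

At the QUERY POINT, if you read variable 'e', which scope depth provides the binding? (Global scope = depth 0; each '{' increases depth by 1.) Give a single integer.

Answer: 2

Derivation:
Step 1: enter scope (depth=1)
Step 2: enter scope (depth=2)
Step 3: declare e=66 at depth 2
Step 4: enter scope (depth=3)
Visible at query point: e=66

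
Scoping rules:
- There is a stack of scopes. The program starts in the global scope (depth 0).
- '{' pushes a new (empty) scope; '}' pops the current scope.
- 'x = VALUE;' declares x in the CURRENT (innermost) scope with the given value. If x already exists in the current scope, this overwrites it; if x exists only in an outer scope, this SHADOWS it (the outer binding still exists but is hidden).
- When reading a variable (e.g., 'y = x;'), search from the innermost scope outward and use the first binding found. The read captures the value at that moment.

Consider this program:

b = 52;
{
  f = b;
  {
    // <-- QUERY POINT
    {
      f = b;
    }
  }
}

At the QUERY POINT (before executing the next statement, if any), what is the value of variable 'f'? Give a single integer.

Step 1: declare b=52 at depth 0
Step 2: enter scope (depth=1)
Step 3: declare f=(read b)=52 at depth 1
Step 4: enter scope (depth=2)
Visible at query point: b=52 f=52

Answer: 52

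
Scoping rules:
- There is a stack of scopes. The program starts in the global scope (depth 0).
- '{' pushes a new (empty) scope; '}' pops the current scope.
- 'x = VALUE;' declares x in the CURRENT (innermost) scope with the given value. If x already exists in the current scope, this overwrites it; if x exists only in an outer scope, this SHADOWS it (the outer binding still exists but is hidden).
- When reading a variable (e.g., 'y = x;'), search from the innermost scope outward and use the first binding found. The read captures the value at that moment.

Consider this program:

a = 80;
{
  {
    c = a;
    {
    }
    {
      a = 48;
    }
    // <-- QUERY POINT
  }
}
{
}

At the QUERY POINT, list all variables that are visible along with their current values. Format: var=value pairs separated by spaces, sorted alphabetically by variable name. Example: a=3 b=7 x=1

Answer: a=80 c=80

Derivation:
Step 1: declare a=80 at depth 0
Step 2: enter scope (depth=1)
Step 3: enter scope (depth=2)
Step 4: declare c=(read a)=80 at depth 2
Step 5: enter scope (depth=3)
Step 6: exit scope (depth=2)
Step 7: enter scope (depth=3)
Step 8: declare a=48 at depth 3
Step 9: exit scope (depth=2)
Visible at query point: a=80 c=80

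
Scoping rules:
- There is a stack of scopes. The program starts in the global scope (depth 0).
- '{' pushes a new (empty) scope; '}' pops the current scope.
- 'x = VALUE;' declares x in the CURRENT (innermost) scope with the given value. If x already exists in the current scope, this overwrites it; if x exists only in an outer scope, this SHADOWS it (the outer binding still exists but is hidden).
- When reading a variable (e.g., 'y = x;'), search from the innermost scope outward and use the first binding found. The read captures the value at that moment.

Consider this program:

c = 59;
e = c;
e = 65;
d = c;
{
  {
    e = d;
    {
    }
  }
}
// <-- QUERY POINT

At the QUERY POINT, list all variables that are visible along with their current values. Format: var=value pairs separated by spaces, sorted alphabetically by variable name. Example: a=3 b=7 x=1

Step 1: declare c=59 at depth 0
Step 2: declare e=(read c)=59 at depth 0
Step 3: declare e=65 at depth 0
Step 4: declare d=(read c)=59 at depth 0
Step 5: enter scope (depth=1)
Step 6: enter scope (depth=2)
Step 7: declare e=(read d)=59 at depth 2
Step 8: enter scope (depth=3)
Step 9: exit scope (depth=2)
Step 10: exit scope (depth=1)
Step 11: exit scope (depth=0)
Visible at query point: c=59 d=59 e=65

Answer: c=59 d=59 e=65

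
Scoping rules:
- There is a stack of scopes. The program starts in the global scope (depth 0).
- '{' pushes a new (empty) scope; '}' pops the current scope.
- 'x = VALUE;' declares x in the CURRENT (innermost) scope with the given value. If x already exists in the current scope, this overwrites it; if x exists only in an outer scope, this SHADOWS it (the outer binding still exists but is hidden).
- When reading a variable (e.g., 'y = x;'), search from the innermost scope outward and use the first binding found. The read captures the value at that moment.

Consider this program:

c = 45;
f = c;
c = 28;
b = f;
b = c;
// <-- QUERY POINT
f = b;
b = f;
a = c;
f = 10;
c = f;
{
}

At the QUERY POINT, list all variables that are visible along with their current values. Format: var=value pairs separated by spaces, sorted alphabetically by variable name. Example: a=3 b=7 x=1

Step 1: declare c=45 at depth 0
Step 2: declare f=(read c)=45 at depth 0
Step 3: declare c=28 at depth 0
Step 4: declare b=(read f)=45 at depth 0
Step 5: declare b=(read c)=28 at depth 0
Visible at query point: b=28 c=28 f=45

Answer: b=28 c=28 f=45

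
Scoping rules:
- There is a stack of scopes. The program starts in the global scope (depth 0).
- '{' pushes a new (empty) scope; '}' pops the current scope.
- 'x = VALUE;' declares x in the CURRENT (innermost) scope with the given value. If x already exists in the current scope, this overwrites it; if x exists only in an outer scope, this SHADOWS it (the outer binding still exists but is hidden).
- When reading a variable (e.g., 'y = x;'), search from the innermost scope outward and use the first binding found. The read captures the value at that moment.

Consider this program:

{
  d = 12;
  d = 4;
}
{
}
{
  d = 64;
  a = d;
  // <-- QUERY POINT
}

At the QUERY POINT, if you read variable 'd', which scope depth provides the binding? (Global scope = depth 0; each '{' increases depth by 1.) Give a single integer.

Answer: 1

Derivation:
Step 1: enter scope (depth=1)
Step 2: declare d=12 at depth 1
Step 3: declare d=4 at depth 1
Step 4: exit scope (depth=0)
Step 5: enter scope (depth=1)
Step 6: exit scope (depth=0)
Step 7: enter scope (depth=1)
Step 8: declare d=64 at depth 1
Step 9: declare a=(read d)=64 at depth 1
Visible at query point: a=64 d=64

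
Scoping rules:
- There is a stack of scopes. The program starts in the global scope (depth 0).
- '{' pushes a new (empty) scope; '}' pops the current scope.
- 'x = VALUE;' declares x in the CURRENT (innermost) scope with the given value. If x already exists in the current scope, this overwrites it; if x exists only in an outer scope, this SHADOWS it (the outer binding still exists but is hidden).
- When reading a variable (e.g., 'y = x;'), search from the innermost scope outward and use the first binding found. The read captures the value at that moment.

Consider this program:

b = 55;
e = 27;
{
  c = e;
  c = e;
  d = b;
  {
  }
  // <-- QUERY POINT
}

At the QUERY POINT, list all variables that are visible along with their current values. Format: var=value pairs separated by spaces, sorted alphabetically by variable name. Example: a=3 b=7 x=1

Answer: b=55 c=27 d=55 e=27

Derivation:
Step 1: declare b=55 at depth 0
Step 2: declare e=27 at depth 0
Step 3: enter scope (depth=1)
Step 4: declare c=(read e)=27 at depth 1
Step 5: declare c=(read e)=27 at depth 1
Step 6: declare d=(read b)=55 at depth 1
Step 7: enter scope (depth=2)
Step 8: exit scope (depth=1)
Visible at query point: b=55 c=27 d=55 e=27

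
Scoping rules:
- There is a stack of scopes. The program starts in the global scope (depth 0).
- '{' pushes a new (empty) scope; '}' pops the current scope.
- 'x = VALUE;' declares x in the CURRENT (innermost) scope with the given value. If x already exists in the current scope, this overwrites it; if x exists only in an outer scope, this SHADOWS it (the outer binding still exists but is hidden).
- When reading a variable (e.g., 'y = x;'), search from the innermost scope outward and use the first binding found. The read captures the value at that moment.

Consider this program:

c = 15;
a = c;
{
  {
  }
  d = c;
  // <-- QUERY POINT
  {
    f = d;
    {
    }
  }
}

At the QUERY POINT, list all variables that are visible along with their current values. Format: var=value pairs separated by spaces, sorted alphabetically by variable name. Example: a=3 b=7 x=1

Step 1: declare c=15 at depth 0
Step 2: declare a=(read c)=15 at depth 0
Step 3: enter scope (depth=1)
Step 4: enter scope (depth=2)
Step 5: exit scope (depth=1)
Step 6: declare d=(read c)=15 at depth 1
Visible at query point: a=15 c=15 d=15

Answer: a=15 c=15 d=15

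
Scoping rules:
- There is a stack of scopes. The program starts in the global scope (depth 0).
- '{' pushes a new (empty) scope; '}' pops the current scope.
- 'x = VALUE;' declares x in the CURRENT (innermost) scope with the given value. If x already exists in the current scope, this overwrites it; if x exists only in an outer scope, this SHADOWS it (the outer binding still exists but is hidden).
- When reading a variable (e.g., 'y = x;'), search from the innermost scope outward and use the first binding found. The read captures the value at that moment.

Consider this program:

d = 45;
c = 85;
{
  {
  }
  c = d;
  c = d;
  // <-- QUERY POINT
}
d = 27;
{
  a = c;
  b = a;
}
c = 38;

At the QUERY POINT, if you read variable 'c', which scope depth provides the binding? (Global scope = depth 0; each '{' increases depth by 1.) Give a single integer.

Step 1: declare d=45 at depth 0
Step 2: declare c=85 at depth 0
Step 3: enter scope (depth=1)
Step 4: enter scope (depth=2)
Step 5: exit scope (depth=1)
Step 6: declare c=(read d)=45 at depth 1
Step 7: declare c=(read d)=45 at depth 1
Visible at query point: c=45 d=45

Answer: 1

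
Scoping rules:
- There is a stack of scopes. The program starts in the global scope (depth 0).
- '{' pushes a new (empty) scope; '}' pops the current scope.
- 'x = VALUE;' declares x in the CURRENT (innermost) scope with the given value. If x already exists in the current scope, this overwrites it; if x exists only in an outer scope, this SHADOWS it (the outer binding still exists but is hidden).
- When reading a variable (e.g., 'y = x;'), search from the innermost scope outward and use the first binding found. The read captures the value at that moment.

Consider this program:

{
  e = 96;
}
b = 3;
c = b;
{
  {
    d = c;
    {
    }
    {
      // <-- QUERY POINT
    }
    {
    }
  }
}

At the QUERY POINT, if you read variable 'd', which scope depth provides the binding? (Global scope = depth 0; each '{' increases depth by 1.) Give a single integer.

Step 1: enter scope (depth=1)
Step 2: declare e=96 at depth 1
Step 3: exit scope (depth=0)
Step 4: declare b=3 at depth 0
Step 5: declare c=(read b)=3 at depth 0
Step 6: enter scope (depth=1)
Step 7: enter scope (depth=2)
Step 8: declare d=(read c)=3 at depth 2
Step 9: enter scope (depth=3)
Step 10: exit scope (depth=2)
Step 11: enter scope (depth=3)
Visible at query point: b=3 c=3 d=3

Answer: 2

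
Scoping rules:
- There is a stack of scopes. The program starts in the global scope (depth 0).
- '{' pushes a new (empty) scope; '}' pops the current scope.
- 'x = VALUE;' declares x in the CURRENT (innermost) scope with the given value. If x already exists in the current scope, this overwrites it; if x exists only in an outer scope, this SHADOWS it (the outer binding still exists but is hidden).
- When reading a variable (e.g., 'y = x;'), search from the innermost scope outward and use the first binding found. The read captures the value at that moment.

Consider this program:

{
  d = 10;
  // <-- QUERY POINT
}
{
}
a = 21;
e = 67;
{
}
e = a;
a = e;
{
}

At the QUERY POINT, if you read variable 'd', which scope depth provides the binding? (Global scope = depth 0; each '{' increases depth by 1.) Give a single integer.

Answer: 1

Derivation:
Step 1: enter scope (depth=1)
Step 2: declare d=10 at depth 1
Visible at query point: d=10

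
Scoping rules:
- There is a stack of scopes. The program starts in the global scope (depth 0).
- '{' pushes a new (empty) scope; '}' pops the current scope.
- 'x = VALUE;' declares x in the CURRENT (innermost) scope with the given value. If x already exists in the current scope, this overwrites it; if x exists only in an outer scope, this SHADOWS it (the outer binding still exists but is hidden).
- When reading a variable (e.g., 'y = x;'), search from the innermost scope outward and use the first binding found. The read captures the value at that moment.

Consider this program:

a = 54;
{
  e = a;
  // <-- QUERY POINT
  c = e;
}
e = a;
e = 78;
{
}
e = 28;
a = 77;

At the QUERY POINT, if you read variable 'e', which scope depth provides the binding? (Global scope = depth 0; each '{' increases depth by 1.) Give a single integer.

Step 1: declare a=54 at depth 0
Step 2: enter scope (depth=1)
Step 3: declare e=(read a)=54 at depth 1
Visible at query point: a=54 e=54

Answer: 1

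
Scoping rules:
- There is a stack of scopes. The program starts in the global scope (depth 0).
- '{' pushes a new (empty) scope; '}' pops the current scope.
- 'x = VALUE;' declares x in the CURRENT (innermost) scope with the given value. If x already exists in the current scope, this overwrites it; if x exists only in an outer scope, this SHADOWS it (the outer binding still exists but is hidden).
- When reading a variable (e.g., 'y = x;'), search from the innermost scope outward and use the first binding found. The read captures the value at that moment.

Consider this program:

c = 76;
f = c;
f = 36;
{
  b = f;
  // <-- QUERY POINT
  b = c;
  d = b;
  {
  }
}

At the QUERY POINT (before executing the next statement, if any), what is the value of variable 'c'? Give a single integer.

Step 1: declare c=76 at depth 0
Step 2: declare f=(read c)=76 at depth 0
Step 3: declare f=36 at depth 0
Step 4: enter scope (depth=1)
Step 5: declare b=(read f)=36 at depth 1
Visible at query point: b=36 c=76 f=36

Answer: 76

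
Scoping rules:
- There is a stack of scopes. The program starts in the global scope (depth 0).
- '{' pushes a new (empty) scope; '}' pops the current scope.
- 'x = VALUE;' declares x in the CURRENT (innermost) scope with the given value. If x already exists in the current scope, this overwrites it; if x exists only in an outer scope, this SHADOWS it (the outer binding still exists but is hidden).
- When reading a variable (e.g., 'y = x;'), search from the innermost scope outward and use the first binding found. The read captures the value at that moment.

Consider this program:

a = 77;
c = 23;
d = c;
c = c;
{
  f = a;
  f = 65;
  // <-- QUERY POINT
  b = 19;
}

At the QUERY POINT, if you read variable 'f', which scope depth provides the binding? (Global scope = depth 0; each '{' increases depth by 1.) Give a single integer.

Answer: 1

Derivation:
Step 1: declare a=77 at depth 0
Step 2: declare c=23 at depth 0
Step 3: declare d=(read c)=23 at depth 0
Step 4: declare c=(read c)=23 at depth 0
Step 5: enter scope (depth=1)
Step 6: declare f=(read a)=77 at depth 1
Step 7: declare f=65 at depth 1
Visible at query point: a=77 c=23 d=23 f=65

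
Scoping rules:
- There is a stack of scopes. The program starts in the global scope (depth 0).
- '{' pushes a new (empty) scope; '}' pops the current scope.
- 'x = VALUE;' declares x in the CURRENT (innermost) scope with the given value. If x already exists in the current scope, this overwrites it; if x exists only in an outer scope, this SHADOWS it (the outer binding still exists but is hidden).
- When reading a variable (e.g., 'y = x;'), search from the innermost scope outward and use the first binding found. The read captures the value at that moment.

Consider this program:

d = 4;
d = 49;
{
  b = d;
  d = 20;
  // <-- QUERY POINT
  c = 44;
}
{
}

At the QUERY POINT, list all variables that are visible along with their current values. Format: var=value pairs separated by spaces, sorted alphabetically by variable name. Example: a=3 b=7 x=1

Step 1: declare d=4 at depth 0
Step 2: declare d=49 at depth 0
Step 3: enter scope (depth=1)
Step 4: declare b=(read d)=49 at depth 1
Step 5: declare d=20 at depth 1
Visible at query point: b=49 d=20

Answer: b=49 d=20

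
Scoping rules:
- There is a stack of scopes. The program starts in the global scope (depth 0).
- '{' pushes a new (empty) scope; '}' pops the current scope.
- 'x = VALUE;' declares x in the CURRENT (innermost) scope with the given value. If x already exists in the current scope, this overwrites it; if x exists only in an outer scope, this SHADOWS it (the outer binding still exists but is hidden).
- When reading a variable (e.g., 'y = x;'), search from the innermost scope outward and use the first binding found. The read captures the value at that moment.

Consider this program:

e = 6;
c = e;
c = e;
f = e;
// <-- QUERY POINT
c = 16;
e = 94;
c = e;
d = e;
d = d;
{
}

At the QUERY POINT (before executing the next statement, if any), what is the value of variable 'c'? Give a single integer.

Answer: 6

Derivation:
Step 1: declare e=6 at depth 0
Step 2: declare c=(read e)=6 at depth 0
Step 3: declare c=(read e)=6 at depth 0
Step 4: declare f=(read e)=6 at depth 0
Visible at query point: c=6 e=6 f=6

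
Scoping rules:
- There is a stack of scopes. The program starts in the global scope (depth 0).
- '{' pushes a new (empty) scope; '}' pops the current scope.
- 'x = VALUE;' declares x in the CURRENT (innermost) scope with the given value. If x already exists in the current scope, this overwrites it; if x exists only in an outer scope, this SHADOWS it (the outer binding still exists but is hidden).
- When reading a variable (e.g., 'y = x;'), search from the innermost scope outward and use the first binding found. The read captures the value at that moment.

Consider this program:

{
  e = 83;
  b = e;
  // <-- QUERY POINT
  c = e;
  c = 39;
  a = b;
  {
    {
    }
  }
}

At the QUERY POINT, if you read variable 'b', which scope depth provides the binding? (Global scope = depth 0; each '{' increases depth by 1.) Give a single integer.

Answer: 1

Derivation:
Step 1: enter scope (depth=1)
Step 2: declare e=83 at depth 1
Step 3: declare b=(read e)=83 at depth 1
Visible at query point: b=83 e=83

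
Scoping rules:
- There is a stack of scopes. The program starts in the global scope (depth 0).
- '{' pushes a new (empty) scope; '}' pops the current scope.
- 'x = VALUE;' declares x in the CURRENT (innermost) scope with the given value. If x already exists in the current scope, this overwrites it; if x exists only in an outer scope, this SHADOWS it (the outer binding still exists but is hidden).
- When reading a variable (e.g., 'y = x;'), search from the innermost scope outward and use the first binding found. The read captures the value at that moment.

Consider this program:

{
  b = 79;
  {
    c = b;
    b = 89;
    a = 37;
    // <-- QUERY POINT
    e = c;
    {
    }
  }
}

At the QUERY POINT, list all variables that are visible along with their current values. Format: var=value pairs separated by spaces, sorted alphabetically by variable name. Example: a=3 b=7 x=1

Step 1: enter scope (depth=1)
Step 2: declare b=79 at depth 1
Step 3: enter scope (depth=2)
Step 4: declare c=(read b)=79 at depth 2
Step 5: declare b=89 at depth 2
Step 6: declare a=37 at depth 2
Visible at query point: a=37 b=89 c=79

Answer: a=37 b=89 c=79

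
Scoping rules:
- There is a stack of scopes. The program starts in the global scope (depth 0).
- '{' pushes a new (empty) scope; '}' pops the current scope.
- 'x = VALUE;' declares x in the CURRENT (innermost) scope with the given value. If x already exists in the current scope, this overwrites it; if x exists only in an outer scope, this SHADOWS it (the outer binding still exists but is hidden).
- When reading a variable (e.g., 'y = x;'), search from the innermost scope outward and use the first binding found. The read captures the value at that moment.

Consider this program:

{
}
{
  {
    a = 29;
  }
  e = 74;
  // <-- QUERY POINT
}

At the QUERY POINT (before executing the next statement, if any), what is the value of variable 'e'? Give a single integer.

Answer: 74

Derivation:
Step 1: enter scope (depth=1)
Step 2: exit scope (depth=0)
Step 3: enter scope (depth=1)
Step 4: enter scope (depth=2)
Step 5: declare a=29 at depth 2
Step 6: exit scope (depth=1)
Step 7: declare e=74 at depth 1
Visible at query point: e=74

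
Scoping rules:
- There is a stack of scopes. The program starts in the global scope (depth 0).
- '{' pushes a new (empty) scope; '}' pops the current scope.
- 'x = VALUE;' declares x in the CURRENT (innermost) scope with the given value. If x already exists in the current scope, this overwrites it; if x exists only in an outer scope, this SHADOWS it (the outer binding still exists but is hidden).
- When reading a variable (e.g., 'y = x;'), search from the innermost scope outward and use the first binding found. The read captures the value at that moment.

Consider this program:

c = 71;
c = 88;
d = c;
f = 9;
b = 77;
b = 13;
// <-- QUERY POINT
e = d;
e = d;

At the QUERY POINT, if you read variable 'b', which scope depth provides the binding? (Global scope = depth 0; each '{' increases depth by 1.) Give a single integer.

Step 1: declare c=71 at depth 0
Step 2: declare c=88 at depth 0
Step 3: declare d=(read c)=88 at depth 0
Step 4: declare f=9 at depth 0
Step 5: declare b=77 at depth 0
Step 6: declare b=13 at depth 0
Visible at query point: b=13 c=88 d=88 f=9

Answer: 0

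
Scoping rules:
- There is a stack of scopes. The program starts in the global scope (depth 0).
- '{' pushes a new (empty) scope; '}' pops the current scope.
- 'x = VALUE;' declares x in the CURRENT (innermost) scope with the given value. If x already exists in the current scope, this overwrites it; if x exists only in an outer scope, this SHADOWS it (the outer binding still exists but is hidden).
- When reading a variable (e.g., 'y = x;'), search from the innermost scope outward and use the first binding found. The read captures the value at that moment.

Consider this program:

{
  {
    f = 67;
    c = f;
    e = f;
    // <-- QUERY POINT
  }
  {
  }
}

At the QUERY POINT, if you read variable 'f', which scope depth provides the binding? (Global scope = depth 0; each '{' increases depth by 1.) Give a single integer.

Step 1: enter scope (depth=1)
Step 2: enter scope (depth=2)
Step 3: declare f=67 at depth 2
Step 4: declare c=(read f)=67 at depth 2
Step 5: declare e=(read f)=67 at depth 2
Visible at query point: c=67 e=67 f=67

Answer: 2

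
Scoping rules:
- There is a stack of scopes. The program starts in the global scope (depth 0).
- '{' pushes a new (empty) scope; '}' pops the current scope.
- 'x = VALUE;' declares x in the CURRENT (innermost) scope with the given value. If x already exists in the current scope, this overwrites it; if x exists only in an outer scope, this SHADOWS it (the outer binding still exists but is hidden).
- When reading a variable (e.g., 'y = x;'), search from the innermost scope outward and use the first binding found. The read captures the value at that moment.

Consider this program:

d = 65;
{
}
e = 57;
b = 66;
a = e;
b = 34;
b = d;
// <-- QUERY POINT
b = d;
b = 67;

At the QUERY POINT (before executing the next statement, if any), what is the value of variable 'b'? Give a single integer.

Step 1: declare d=65 at depth 0
Step 2: enter scope (depth=1)
Step 3: exit scope (depth=0)
Step 4: declare e=57 at depth 0
Step 5: declare b=66 at depth 0
Step 6: declare a=(read e)=57 at depth 0
Step 7: declare b=34 at depth 0
Step 8: declare b=(read d)=65 at depth 0
Visible at query point: a=57 b=65 d=65 e=57

Answer: 65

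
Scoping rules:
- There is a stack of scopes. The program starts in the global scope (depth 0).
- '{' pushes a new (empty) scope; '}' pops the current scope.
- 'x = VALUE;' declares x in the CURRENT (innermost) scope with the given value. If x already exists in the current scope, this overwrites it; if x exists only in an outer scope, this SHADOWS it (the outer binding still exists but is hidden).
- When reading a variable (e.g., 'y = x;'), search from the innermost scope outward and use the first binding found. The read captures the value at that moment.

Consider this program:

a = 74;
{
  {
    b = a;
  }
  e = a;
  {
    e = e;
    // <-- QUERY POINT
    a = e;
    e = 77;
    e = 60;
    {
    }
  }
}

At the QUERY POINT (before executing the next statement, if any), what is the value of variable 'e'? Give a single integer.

Step 1: declare a=74 at depth 0
Step 2: enter scope (depth=1)
Step 3: enter scope (depth=2)
Step 4: declare b=(read a)=74 at depth 2
Step 5: exit scope (depth=1)
Step 6: declare e=(read a)=74 at depth 1
Step 7: enter scope (depth=2)
Step 8: declare e=(read e)=74 at depth 2
Visible at query point: a=74 e=74

Answer: 74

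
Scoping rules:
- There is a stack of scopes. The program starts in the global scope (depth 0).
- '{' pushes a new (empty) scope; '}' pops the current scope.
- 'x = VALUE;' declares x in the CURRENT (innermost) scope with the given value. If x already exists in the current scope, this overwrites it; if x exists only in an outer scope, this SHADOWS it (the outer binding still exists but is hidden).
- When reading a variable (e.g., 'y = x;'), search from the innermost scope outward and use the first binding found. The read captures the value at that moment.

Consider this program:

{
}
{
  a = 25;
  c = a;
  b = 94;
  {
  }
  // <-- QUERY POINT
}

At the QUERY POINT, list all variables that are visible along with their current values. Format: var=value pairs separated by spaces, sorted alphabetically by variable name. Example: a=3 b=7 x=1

Step 1: enter scope (depth=1)
Step 2: exit scope (depth=0)
Step 3: enter scope (depth=1)
Step 4: declare a=25 at depth 1
Step 5: declare c=(read a)=25 at depth 1
Step 6: declare b=94 at depth 1
Step 7: enter scope (depth=2)
Step 8: exit scope (depth=1)
Visible at query point: a=25 b=94 c=25

Answer: a=25 b=94 c=25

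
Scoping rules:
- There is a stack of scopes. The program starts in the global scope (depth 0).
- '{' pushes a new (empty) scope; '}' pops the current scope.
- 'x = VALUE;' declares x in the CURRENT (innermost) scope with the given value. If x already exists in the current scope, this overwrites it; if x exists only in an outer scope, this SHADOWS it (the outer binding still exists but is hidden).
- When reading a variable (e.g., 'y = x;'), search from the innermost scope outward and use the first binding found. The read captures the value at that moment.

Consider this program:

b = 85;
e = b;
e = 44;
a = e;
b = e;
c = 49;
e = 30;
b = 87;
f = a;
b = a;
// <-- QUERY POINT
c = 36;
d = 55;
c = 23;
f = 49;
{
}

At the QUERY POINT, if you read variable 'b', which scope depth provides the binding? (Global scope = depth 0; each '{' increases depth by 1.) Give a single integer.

Step 1: declare b=85 at depth 0
Step 2: declare e=(read b)=85 at depth 0
Step 3: declare e=44 at depth 0
Step 4: declare a=(read e)=44 at depth 0
Step 5: declare b=(read e)=44 at depth 0
Step 6: declare c=49 at depth 0
Step 7: declare e=30 at depth 0
Step 8: declare b=87 at depth 0
Step 9: declare f=(read a)=44 at depth 0
Step 10: declare b=(read a)=44 at depth 0
Visible at query point: a=44 b=44 c=49 e=30 f=44

Answer: 0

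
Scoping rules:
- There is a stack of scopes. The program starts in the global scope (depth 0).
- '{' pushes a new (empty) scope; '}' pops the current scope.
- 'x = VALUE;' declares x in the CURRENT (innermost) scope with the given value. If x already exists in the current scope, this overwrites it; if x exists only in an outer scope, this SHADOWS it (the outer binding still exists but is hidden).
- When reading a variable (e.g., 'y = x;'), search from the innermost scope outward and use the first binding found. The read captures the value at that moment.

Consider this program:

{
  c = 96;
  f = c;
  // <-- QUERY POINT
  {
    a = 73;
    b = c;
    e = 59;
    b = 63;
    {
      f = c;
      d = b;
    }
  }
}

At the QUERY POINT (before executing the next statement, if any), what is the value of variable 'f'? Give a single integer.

Step 1: enter scope (depth=1)
Step 2: declare c=96 at depth 1
Step 3: declare f=(read c)=96 at depth 1
Visible at query point: c=96 f=96

Answer: 96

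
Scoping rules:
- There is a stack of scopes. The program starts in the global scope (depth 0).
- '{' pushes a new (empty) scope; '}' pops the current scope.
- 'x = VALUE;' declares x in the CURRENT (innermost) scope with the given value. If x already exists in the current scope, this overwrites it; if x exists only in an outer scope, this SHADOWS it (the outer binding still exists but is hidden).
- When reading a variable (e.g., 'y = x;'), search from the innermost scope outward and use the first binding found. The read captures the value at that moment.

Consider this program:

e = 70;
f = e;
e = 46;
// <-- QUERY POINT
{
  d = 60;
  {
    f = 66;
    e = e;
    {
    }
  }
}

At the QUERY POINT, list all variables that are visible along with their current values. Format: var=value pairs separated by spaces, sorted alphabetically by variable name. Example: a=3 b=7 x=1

Answer: e=46 f=70

Derivation:
Step 1: declare e=70 at depth 0
Step 2: declare f=(read e)=70 at depth 0
Step 3: declare e=46 at depth 0
Visible at query point: e=46 f=70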